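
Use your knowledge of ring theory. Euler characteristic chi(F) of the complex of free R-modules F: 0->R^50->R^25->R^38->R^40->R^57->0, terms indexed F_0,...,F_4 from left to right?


chi = sum (-1)^i * rank:
(-1)^0*50=50
(-1)^1*25=-25
(-1)^2*38=38
(-1)^3*40=-40
(-1)^4*57=57
chi=80


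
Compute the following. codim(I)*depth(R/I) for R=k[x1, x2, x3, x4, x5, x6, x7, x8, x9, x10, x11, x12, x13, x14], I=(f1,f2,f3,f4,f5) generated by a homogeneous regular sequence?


codim=5, depth=dim(R/I)=14-5=9
Product=5*9=45


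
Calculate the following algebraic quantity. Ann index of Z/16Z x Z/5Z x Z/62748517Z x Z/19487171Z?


Exponent = lcm of the cyclic orders; pairwise coprime => product.
2^4*5^1*13^7*11^7=16*5*62748517*19487171=97823286462032560


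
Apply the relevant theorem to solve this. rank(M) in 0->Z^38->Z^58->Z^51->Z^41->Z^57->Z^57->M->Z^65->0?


Alt sum=0:
(-1)^0*38 + (-1)^1*58 + (-1)^2*51 + (-1)^3*41 + (-1)^4*57 + (-1)^5*57 + (-1)^6*? + (-1)^7*65=0
rank(M)=75


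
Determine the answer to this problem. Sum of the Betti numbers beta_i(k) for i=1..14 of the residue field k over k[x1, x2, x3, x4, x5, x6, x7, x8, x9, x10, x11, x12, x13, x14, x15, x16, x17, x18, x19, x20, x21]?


Koszul resolution: beta_i(k)=C(n,i), n=21
C(21,1)=21, C(21,2)=210, C(21,3)=1330, C(21,4)=5985, C(21,5)=20349, C(21,6)=54264, C(21,7)=116280, C(21,8)=203490, C(21,9)=293930, C(21,10)=352716, C(21,11)=352716, C(21,12)=293930, C(21,13)=203490, C(21,14)=116280
Sum=2014991


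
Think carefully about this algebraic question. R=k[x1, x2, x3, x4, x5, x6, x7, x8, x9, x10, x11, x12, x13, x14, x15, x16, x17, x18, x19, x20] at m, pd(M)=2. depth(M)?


pd+depth=depth(R)=20
depth=20-2=18


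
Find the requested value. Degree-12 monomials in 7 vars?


C(d+n-1,n-1)=C(18,6)=18564


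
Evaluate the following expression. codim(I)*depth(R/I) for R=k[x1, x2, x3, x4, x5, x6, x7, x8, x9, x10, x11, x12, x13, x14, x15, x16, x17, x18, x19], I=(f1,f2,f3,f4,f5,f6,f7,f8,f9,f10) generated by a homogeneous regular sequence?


codim=10, depth=dim(R/I)=19-10=9
Product=10*9=90


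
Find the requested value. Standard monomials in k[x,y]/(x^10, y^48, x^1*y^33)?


k[x,y]/I, I = (x^10, y^48, x^1*y^33)
Rect: 10x48=480. Corner: (10-1)x(48-33)=135.
dim = 480-135 = 345


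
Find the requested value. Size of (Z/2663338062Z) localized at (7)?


7-primary part: 2663338062=7^9*66
Size=7^9=40353607


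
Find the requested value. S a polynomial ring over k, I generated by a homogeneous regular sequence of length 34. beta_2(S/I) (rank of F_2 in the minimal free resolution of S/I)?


Regular sequence => Koszul complex is the minimal free resolution.
Syz_1 minimally generated by Koszul relations f_i*e_j - f_j*e_i (i<j): mu(Syz_1) = beta_2 = C(m,2) = m(m-1)/2
m=34
34*33/2 = 561


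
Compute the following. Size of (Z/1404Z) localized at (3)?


3-primary part: 1404=3^3*52
Size=3^3=27


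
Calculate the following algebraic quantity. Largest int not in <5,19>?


gcd(5,19)=1 => F=ab-a-b=5*19-5-19=95-24=71


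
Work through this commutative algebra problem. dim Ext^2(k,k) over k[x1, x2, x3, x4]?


C(n,i)=C(4,2)=6


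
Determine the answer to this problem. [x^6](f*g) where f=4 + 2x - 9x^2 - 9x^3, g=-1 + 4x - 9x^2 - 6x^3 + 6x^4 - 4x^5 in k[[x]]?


[x^6] = sum a_i*b_j, i+j=6
  2*-4=-8
  -9*6=-54
  -9*-6=54
Sum=-8


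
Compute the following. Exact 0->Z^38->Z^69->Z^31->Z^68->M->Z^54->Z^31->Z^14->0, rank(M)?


Alt sum=0:
(-1)^0*38 + (-1)^1*69 + (-1)^2*31 + (-1)^3*68 + (-1)^4*? + (-1)^5*54 + (-1)^6*31 + (-1)^7*14=0
rank(M)=105


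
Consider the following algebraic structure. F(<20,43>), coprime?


gcd(20,43)=1 => F=ab-a-b=20*43-20-43=860-63=797


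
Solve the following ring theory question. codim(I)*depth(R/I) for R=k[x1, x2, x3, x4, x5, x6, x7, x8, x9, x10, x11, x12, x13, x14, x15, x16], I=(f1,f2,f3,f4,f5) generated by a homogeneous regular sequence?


codim=5, depth=dim(R/I)=16-5=11
Product=5*11=55


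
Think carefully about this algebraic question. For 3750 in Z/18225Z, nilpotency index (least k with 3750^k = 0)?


3750^k mod 18225:
k=1: 3750
k=2: 11025
k=3: 9450
k=4: 8100
k=5: 12150
k=6: 0
First zero at k = 6


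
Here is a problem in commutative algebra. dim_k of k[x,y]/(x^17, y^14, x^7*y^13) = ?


k[x,y]/I, I = (x^17, y^14, x^7*y^13)
Rect: 17x14=238. Corner: (17-7)x(14-13)=10.
dim = 238-10 = 228


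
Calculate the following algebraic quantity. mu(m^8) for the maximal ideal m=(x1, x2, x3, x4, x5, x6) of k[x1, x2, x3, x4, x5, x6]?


Graded Nakayama: mu(m^d) = dim_k (m^d/m^(d+1)) = #degree-8 monomials in 6 vars
C(n+d-1,d)=C(13,8)=1287


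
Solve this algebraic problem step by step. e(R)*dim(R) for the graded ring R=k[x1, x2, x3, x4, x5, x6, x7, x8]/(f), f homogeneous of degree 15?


e(R)=deg(f)=15, dim(R)=8-1=7
e*dim=15*7=105


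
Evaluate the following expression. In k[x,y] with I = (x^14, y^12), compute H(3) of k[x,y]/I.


k[x,y], I = (x^14, y^12), d = 3
Need i < 14 and d-i < 12.
Range: 0 <= i <= 3.
H(3) = 4


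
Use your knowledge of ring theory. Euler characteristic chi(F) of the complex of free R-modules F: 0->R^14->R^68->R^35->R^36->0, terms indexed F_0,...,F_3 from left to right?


chi = sum (-1)^i * rank:
(-1)^0*14=14
(-1)^1*68=-68
(-1)^2*35=35
(-1)^3*36=-36
chi=-55


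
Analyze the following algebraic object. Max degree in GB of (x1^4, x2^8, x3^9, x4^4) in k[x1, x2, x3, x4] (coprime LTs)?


Pure powers, coprime LTs => already GB.
Degrees: 4, 8, 9, 4
Max=9


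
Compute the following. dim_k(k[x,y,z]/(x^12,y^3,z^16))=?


Basis: x^iy^jz^k, i<12,j<3,k<16
12*3*16=576


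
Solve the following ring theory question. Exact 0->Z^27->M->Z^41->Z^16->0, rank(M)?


Alt sum=0:
(-1)^0*27 + (-1)^1*? + (-1)^2*41 + (-1)^3*16=0
rank(M)=52


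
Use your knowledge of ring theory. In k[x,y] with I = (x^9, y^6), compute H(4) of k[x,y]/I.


k[x,y], I = (x^9, y^6), d = 4
Need i < 9 and d-i < 6.
Range: 0 <= i <= 4.
H(4) = 5


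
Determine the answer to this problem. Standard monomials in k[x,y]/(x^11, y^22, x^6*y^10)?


k[x,y]/I, I = (x^11, y^22, x^6*y^10)
Rect: 11x22=242. Corner: (11-6)x(22-10)=60.
dim = 242-60 = 182


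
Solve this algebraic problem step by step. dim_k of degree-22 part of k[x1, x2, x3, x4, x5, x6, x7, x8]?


C(d+n-1,n-1)=C(29,7)=1560780


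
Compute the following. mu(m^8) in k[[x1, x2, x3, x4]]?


C(n+d-1,d)=C(11,8)=165


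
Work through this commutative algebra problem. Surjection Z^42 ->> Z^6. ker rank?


rank(ker) = 42-6 = 36


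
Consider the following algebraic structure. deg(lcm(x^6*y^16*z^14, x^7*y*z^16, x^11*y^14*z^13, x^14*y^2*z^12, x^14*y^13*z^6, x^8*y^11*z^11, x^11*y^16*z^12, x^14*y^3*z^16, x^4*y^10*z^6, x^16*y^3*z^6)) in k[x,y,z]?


lcm = componentwise max:
x: max(6,7,11,14,14,8,11,14,4,16)=16
y: max(16,1,14,2,13,11,16,3,10,3)=16
z: max(14,16,13,12,6,11,12,16,6,6)=16
Total=16+16+16=48


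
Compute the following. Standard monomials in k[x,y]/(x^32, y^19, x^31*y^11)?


k[x,y]/I, I = (x^32, y^19, x^31*y^11)
Rect: 32x19=608. Corner: (32-31)x(19-11)=8.
dim = 608-8 = 600


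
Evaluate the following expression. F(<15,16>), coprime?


gcd(15,16)=1 => F=ab-a-b=15*16-15-16=240-31=209


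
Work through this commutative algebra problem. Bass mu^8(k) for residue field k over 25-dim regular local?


C(n,i)=C(25,8)=1081575


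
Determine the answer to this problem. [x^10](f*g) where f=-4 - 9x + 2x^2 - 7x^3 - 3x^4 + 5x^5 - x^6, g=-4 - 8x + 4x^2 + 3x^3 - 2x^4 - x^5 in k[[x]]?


[x^10] = sum a_i*b_j, i+j=10
  5*-1=-5
  -1*-2=2
Sum=-3


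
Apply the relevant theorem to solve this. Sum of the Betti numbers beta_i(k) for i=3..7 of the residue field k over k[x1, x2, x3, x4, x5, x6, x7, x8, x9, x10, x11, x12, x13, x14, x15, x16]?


Koszul resolution: beta_i(k)=C(n,i), n=16
C(16,3)=560, C(16,4)=1820, C(16,5)=4368, C(16,6)=8008, C(16,7)=11440
Sum=26196


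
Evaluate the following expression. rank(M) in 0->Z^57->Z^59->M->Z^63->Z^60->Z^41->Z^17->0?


Alt sum=0:
(-1)^0*57 + (-1)^1*59 + (-1)^2*? + (-1)^3*63 + (-1)^4*60 + (-1)^5*41 + (-1)^6*17=0
rank(M)=29


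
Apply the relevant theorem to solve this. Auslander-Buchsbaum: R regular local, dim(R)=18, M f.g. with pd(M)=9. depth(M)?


pd+depth=depth(R)=18
depth=18-9=9


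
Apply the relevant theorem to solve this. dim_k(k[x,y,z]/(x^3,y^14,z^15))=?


Basis: x^iy^jz^k, i<3,j<14,k<15
3*14*15=630


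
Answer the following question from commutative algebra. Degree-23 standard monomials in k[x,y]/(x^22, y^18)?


k[x,y], I = (x^22, y^18), d = 23
Need i < 22 and d-i < 18.
Range: 6 <= i <= 21.
H(23) = 16


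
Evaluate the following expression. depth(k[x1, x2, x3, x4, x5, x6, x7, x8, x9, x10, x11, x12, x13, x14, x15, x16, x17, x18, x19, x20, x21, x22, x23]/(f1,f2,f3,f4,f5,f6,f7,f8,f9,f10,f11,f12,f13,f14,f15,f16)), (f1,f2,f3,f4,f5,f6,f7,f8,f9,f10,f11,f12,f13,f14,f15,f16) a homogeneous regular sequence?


depth(R)=23
depth(R/I)=23-16=7


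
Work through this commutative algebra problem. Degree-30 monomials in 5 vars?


C(d+n-1,n-1)=C(34,4)=46376


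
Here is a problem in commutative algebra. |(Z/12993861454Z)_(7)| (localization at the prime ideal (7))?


7-primary part: 12993861454=7^10*46
Size=7^10=282475249


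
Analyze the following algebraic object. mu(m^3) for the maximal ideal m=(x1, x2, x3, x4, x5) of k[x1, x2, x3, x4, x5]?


Graded Nakayama: mu(m^d) = dim_k (m^d/m^(d+1)) = #degree-3 monomials in 5 vars
C(n+d-1,d)=C(7,3)=35


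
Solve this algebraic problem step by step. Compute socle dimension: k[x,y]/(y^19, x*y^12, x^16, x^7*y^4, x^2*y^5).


Socle = ann(m) = span of standard monomials u with x*u, y*u in I (staircase corners).
Minimal generators: x^16, x^7*y^4, x^2*y^5, x*y^12, y^19
Corners: y^18, xy^11, x^6y^4, x^15y^3
Socle dim=4


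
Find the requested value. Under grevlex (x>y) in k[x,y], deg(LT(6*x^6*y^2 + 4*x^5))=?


LT: 6*x^6*y^2
deg_x=6, deg_y=2
Total=6+2=8


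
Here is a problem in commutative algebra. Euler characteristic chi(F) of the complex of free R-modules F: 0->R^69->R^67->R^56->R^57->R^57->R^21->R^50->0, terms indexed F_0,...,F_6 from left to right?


chi = sum (-1)^i * rank:
(-1)^0*69=69
(-1)^1*67=-67
(-1)^2*56=56
(-1)^3*57=-57
(-1)^4*57=57
(-1)^5*21=-21
(-1)^6*50=50
chi=87


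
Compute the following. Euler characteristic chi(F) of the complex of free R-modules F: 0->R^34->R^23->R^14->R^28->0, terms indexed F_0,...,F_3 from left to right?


chi = sum (-1)^i * rank:
(-1)^0*34=34
(-1)^1*23=-23
(-1)^2*14=14
(-1)^3*28=-28
chi=-3


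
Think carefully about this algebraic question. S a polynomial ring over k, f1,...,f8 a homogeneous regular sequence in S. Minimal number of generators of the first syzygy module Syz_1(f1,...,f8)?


Regular sequence => Koszul complex is the minimal free resolution.
Syz_1 minimally generated by Koszul relations f_i*e_j - f_j*e_i (i<j): mu(Syz_1) = beta_2 = C(m,2) = m(m-1)/2
m=8
8*7/2 = 28


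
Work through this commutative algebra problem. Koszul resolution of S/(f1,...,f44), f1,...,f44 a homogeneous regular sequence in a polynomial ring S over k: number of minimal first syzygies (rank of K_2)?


Regular sequence => Koszul complex is the minimal free resolution.
Syz_1 minimally generated by Koszul relations f_i*e_j - f_j*e_i (i<j): mu(Syz_1) = beta_2 = C(m,2) = m(m-1)/2
m=44
44*43/2 = 946


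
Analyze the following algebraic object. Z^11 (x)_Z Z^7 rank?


rank(M(x)N) = rank(M)*rank(N)
11*7 = 77


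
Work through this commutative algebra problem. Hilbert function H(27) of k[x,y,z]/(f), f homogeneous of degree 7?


C(29,2)-C(22,2)=406-231=175


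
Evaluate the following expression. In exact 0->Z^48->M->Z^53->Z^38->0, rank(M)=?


Alt sum=0:
(-1)^0*48 + (-1)^1*? + (-1)^2*53 + (-1)^3*38=0
rank(M)=63


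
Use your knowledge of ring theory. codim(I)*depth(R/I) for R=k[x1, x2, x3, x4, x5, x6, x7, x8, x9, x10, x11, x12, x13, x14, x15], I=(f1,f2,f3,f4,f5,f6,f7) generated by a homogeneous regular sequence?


codim=7, depth=dim(R/I)=15-7=8
Product=7*8=56


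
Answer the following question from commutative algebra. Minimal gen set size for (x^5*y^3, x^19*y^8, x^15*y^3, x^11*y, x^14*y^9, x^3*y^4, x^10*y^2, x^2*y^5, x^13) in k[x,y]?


Remove redundant (divisible by others).
x^19*y^8 redundant.
x^15*y^3 redundant.
x^14*y^9 redundant.
Min: x^13, x^11*y, x^10*y^2, x^5*y^3, x^3*y^4, x^2*y^5
Count=6


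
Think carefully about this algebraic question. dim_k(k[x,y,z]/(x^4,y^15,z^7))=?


Basis: x^iy^jz^k, i<4,j<15,k<7
4*15*7=420


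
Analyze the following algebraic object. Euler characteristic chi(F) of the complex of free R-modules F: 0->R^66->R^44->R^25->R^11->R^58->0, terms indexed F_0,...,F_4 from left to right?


chi = sum (-1)^i * rank:
(-1)^0*66=66
(-1)^1*44=-44
(-1)^2*25=25
(-1)^3*11=-11
(-1)^4*58=58
chi=94


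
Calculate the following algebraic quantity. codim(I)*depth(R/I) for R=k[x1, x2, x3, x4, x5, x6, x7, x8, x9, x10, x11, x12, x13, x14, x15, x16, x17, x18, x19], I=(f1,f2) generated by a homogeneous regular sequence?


codim=2, depth=dim(R/I)=19-2=17
Product=2*17=34


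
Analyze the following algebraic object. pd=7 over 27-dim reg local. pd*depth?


pd+depth=27
depth=27-7=20
pd*depth=7*20=140


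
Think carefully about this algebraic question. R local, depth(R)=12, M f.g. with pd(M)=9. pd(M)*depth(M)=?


pd+depth=12
depth=12-9=3
pd*depth=9*3=27


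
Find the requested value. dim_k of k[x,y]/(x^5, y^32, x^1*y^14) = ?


k[x,y]/I, I = (x^5, y^32, x^1*y^14)
Rect: 5x32=160. Corner: (5-1)x(32-14)=72.
dim = 160-72 = 88


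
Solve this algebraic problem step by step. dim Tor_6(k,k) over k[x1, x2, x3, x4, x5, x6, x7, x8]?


Koszul: C(n,i)=C(8,6)=28


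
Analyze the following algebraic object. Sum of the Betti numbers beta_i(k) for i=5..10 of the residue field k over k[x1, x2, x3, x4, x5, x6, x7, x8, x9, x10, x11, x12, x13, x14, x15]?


Koszul resolution: beta_i(k)=C(n,i), n=15
C(15,5)=3003, C(15,6)=5005, C(15,7)=6435, C(15,8)=6435, C(15,9)=5005, C(15,10)=3003
Sum=28886


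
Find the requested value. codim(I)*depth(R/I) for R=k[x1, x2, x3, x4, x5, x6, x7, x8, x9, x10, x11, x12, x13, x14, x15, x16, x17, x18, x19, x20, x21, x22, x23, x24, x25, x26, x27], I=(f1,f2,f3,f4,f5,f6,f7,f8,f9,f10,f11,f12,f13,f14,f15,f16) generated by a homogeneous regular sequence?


codim=16, depth=dim(R/I)=27-16=11
Product=16*11=176


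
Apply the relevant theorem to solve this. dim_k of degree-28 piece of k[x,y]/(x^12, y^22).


k[x,y], I = (x^12, y^22), d = 28
Need i < 12 and d-i < 22.
Range: 7 <= i <= 11.
H(28) = 5


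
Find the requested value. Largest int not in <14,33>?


gcd(14,33)=1 => F=ab-a-b=14*33-14-33=462-47=415


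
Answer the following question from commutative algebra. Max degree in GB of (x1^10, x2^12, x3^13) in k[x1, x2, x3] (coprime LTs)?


Pure powers, coprime LTs => already GB.
Degrees: 10, 12, 13
Max=13


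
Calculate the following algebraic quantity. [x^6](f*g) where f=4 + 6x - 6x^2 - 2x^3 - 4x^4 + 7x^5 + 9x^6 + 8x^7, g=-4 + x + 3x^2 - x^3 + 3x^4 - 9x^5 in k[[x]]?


[x^6] = sum a_i*b_j, i+j=6
  6*-9=-54
  -6*3=-18
  -2*-1=2
  -4*3=-12
  7*1=7
  9*-4=-36
Sum=-111


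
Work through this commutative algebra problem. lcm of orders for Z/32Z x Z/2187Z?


Exponent = lcm of the cyclic orders; pairwise coprime => product.
2^5*3^7=32*2187=69984


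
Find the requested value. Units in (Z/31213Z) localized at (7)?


Local ring = Z/2401Z.
phi(2401) = 7^3*(7-1) = 2058


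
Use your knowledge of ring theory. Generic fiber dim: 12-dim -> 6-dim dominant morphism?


dim(fiber)=dim(X)-dim(Y)=12-6=6


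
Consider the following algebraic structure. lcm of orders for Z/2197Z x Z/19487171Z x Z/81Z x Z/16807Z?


Exponent = lcm of the cyclic orders; pairwise coprime => product.
13^3*11^7*3^4*7^5=2197*19487171*81*16807=58284633775497129


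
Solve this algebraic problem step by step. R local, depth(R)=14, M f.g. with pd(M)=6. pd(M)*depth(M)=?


pd+depth=14
depth=14-6=8
pd*depth=6*8=48


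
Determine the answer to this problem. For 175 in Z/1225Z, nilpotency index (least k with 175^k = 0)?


175^k mod 1225:
k=1: 175
k=2: 0
First zero at k = 2


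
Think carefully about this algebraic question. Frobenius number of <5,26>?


gcd(5,26)=1 => F=ab-a-b=5*26-5-26=130-31=99


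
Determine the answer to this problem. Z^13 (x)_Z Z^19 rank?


rank(M(x)N) = rank(M)*rank(N)
13*19 = 247


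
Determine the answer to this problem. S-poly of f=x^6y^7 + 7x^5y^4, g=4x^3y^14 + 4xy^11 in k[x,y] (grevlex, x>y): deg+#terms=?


LT(f)=x^6y^7, LT(g)=4x^3y^14
lcm(LM)=x^6y^14
S(f,g) (scaled by 4 to clear denominators) = 4y^7*f - x^3*g = 28x^5y^11 - 4x^4y^11
2 terms, deg 16.
16+2=18


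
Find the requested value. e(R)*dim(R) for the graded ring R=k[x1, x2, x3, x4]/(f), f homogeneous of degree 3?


e(R)=deg(f)=3, dim(R)=4-1=3
e*dim=3*3=9


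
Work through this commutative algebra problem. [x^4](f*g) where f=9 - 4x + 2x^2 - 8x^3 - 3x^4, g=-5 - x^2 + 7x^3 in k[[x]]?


[x^4] = sum a_i*b_j, i+j=4
  -4*7=-28
  2*-1=-2
  -3*-5=15
Sum=-15


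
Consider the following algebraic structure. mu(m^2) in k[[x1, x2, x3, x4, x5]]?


C(n+d-1,d)=C(6,2)=15


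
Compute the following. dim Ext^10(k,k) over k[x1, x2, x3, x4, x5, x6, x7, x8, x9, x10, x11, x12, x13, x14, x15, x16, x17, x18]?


C(n,i)=C(18,10)=43758


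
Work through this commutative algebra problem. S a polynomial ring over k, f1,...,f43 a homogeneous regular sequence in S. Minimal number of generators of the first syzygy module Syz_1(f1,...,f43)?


Regular sequence => Koszul complex is the minimal free resolution.
Syz_1 minimally generated by Koszul relations f_i*e_j - f_j*e_i (i<j): mu(Syz_1) = beta_2 = C(m,2) = m(m-1)/2
m=43
43*42/2 = 903


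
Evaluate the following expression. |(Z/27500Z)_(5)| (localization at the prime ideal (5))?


5-primary part: 27500=5^4*44
Size=5^4=625


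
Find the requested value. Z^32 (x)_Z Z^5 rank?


rank(M(x)N) = rank(M)*rank(N)
32*5 = 160


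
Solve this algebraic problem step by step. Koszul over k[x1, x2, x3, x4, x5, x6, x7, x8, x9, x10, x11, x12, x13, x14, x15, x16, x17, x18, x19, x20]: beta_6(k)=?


C(n,i)=C(20,6)=38760


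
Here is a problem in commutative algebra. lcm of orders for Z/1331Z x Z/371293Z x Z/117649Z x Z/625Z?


Exponent = lcm of the cyclic orders; pairwise coprime => product.
11^3*13^5*7^6*5^4=1331*371293*117649*625=36338171849354375


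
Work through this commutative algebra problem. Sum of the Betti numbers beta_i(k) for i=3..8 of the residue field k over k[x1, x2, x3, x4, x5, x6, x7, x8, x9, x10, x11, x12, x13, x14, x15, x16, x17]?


Koszul resolution: beta_i(k)=C(n,i), n=17
C(17,3)=680, C(17,4)=2380, C(17,5)=6188, C(17,6)=12376, C(17,7)=19448, C(17,8)=24310
Sum=65382


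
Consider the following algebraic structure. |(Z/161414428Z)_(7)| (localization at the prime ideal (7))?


7-primary part: 161414428=7^9*4
Size=7^9=40353607


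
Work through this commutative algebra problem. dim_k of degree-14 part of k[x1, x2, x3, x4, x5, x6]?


C(d+n-1,n-1)=C(19,5)=11628


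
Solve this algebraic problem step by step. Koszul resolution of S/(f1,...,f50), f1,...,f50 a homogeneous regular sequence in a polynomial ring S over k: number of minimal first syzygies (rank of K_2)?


Regular sequence => Koszul complex is the minimal free resolution.
Syz_1 minimally generated by Koszul relations f_i*e_j - f_j*e_i (i<j): mu(Syz_1) = beta_2 = C(m,2) = m(m-1)/2
m=50
50*49/2 = 1225


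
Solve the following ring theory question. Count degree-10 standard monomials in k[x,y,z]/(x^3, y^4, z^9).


Need i<3, j<4, k<9 with i+j+k=10.
For each i, j ranges over max(0,10-i-8)..min(3,10-i):
  i=0: j in [2,3] -> 2
  i=1: j in [1,3] -> 3
  i=2: j in [0,3] -> 4
H(10) = 2+3+4 = 9


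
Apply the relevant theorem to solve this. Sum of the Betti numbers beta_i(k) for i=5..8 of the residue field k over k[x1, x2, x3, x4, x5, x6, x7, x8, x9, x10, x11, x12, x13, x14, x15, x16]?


Koszul resolution: beta_i(k)=C(n,i), n=16
C(16,5)=4368, C(16,6)=8008, C(16,7)=11440, C(16,8)=12870
Sum=36686


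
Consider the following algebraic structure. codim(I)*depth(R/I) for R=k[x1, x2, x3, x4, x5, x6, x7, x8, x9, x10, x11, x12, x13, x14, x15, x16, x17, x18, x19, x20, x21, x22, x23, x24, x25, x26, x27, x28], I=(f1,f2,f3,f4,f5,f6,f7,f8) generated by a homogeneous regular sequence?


codim=8, depth=dim(R/I)=28-8=20
Product=8*20=160


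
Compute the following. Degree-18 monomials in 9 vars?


C(d+n-1,n-1)=C(26,8)=1562275


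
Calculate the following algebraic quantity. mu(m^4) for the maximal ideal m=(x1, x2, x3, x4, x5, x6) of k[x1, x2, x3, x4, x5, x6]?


Graded Nakayama: mu(m^d) = dim_k (m^d/m^(d+1)) = #degree-4 monomials in 6 vars
C(n+d-1,d)=C(9,4)=126


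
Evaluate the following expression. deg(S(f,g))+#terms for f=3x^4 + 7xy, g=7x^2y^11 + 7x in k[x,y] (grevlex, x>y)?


LT(f)=3x^4, LT(g)=7x^2y^11
lcm(LM)=x^4y^11
S(f,g) (scaled by 21 to clear denominators) = 7y^11*f - 3x^2*g = 49xy^12 - 21x^3
2 terms, deg 13.
13+2=15


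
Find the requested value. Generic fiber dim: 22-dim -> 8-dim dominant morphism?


dim(fiber)=dim(X)-dim(Y)=22-8=14


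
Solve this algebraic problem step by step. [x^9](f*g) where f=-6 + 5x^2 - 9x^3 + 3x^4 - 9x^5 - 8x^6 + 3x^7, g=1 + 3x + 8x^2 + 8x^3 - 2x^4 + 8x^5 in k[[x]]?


[x^9] = sum a_i*b_j, i+j=9
  3*8=24
  -9*-2=18
  -8*8=-64
  3*8=24
Sum=2


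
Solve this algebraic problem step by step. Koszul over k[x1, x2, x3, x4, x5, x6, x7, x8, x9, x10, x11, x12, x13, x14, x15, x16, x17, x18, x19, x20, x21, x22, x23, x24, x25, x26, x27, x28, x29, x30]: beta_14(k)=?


C(n,i)=C(30,14)=145422675


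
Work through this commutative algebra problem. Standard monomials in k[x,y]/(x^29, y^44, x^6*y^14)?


k[x,y]/I, I = (x^29, y^44, x^6*y^14)
Rect: 29x44=1276. Corner: (29-6)x(44-14)=690.
dim = 1276-690 = 586


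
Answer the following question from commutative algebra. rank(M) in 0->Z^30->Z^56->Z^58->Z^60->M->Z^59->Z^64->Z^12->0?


Alt sum=0:
(-1)^0*30 + (-1)^1*56 + (-1)^2*58 + (-1)^3*60 + (-1)^4*? + (-1)^5*59 + (-1)^6*64 + (-1)^7*12=0
rank(M)=35


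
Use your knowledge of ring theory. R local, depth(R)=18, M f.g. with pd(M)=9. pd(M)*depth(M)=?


pd+depth=18
depth=18-9=9
pd*depth=9*9=81


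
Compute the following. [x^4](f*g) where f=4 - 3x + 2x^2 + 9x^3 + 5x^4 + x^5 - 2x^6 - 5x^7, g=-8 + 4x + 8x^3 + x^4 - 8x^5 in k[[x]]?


[x^4] = sum a_i*b_j, i+j=4
  4*1=4
  -3*8=-24
  9*4=36
  5*-8=-40
Sum=-24


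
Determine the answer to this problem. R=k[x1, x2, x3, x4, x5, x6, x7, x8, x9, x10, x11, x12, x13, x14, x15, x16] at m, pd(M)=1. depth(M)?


pd+depth=depth(R)=16
depth=16-1=15


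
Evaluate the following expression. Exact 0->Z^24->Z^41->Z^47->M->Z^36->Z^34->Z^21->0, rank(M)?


Alt sum=0:
(-1)^0*24 + (-1)^1*41 + (-1)^2*47 + (-1)^3*? + (-1)^4*36 + (-1)^5*34 + (-1)^6*21=0
rank(M)=53


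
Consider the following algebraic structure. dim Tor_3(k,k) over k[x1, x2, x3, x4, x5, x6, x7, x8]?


Koszul: C(n,i)=C(8,3)=56


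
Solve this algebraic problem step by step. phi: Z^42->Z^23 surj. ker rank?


rank(ker) = 42-23 = 19


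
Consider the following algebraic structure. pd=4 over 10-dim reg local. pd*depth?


pd+depth=10
depth=10-4=6
pd*depth=4*6=24


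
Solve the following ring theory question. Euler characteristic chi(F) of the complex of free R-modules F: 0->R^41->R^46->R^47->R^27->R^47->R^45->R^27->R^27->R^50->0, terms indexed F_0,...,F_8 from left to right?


chi = sum (-1)^i * rank:
(-1)^0*41=41
(-1)^1*46=-46
(-1)^2*47=47
(-1)^3*27=-27
(-1)^4*47=47
(-1)^5*45=-45
(-1)^6*27=27
(-1)^7*27=-27
(-1)^8*50=50
chi=67


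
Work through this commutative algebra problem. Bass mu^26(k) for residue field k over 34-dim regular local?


C(n,i)=C(34,26)=18156204


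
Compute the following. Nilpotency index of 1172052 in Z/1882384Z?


1172052^k mod 1882384:
k=1: 1172052
k=2: 401408
k=3: 1168944
k=4: 76832
k=5: 1613472
k=6: 0
First zero at k = 6


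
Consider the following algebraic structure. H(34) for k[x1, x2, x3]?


C(d+n-1,n-1)=C(36,2)=630


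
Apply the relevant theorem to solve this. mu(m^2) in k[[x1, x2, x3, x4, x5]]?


C(n+d-1,d)=C(6,2)=15


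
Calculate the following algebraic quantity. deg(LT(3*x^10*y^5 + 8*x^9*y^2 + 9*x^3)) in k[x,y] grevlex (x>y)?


LT: 3*x^10*y^5
deg_x=10, deg_y=5
Total=10+5=15


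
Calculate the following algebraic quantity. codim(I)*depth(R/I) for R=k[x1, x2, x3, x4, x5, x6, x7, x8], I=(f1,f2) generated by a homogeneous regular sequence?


codim=2, depth=dim(R/I)=8-2=6
Product=2*6=12


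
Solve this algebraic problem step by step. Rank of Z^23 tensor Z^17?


rank(M(x)N) = rank(M)*rank(N)
23*17 = 391


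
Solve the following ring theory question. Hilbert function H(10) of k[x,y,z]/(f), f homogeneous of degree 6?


C(12,2)-C(6,2)=66-15=51


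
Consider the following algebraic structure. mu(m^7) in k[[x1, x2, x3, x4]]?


C(n+d-1,d)=C(10,7)=120


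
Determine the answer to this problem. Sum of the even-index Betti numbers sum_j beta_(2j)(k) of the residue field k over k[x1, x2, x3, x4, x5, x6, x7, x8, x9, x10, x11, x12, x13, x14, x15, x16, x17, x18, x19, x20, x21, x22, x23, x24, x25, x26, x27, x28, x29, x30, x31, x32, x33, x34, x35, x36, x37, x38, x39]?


Koszul resolution: beta_i(k)=C(n,i), n=39
sum_even C(39,i) = 2^(n-1) = 2^38 = 274877906944


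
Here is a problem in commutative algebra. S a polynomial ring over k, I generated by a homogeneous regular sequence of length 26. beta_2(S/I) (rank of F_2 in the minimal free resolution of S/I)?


Regular sequence => Koszul complex is the minimal free resolution.
Syz_1 minimally generated by Koszul relations f_i*e_j - f_j*e_i (i<j): mu(Syz_1) = beta_2 = C(m,2) = m(m-1)/2
m=26
26*25/2 = 325


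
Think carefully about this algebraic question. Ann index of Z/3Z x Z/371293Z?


Exponent = lcm of the cyclic orders; pairwise coprime => product.
3^1*13^5=3*371293=1113879


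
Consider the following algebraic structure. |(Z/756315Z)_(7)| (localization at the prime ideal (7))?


7-primary part: 756315=7^5*45
Size=7^5=16807


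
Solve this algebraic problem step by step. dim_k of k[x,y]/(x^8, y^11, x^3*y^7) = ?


k[x,y]/I, I = (x^8, y^11, x^3*y^7)
Rect: 8x11=88. Corner: (8-3)x(11-7)=20.
dim = 88-20 = 68


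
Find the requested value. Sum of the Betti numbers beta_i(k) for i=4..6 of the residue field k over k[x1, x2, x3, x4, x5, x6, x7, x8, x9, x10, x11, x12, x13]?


Koszul resolution: beta_i(k)=C(n,i), n=13
C(13,4)=715, C(13,5)=1287, C(13,6)=1716
Sum=3718


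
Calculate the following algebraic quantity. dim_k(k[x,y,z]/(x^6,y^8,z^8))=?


Basis: x^iy^jz^k, i<6,j<8,k<8
6*8*8=384


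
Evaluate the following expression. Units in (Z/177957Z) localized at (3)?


Local ring = Z/81Z.
phi(81) = 3^3*(3-1) = 54


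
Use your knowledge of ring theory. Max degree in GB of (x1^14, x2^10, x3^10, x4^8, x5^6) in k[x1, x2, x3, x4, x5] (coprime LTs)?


Pure powers, coprime LTs => already GB.
Degrees: 14, 10, 10, 8, 6
Max=14


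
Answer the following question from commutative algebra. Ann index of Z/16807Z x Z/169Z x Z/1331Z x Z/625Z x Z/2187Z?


Exponent = lcm of the cyclic orders; pairwise coprime => product.
7^5*13^2*11^3*5^4*3^7=16807*169*1331*625*2187=5167538970969375


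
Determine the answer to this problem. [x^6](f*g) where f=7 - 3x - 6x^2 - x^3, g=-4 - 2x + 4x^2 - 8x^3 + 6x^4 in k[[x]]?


[x^6] = sum a_i*b_j, i+j=6
  -6*6=-36
  -1*-8=8
Sum=-28


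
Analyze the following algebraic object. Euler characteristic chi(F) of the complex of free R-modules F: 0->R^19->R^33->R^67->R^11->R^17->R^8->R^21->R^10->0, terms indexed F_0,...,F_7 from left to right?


chi = sum (-1)^i * rank:
(-1)^0*19=19
(-1)^1*33=-33
(-1)^2*67=67
(-1)^3*11=-11
(-1)^4*17=17
(-1)^5*8=-8
(-1)^6*21=21
(-1)^7*10=-10
chi=62


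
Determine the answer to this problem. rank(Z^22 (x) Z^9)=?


rank(M(x)N) = rank(M)*rank(N)
22*9 = 198


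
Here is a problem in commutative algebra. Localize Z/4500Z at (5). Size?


5-primary part: 4500=5^3*36
Size=5^3=125


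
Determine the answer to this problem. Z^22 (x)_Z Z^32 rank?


rank(M(x)N) = rank(M)*rank(N)
22*32 = 704


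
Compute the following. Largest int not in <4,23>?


gcd(4,23)=1 => F=ab-a-b=4*23-4-23=92-27=65


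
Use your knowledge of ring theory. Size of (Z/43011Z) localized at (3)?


3-primary part: 43011=3^6*59
Size=3^6=729


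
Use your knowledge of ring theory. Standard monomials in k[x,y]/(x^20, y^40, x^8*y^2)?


k[x,y]/I, I = (x^20, y^40, x^8*y^2)
Rect: 20x40=800. Corner: (20-8)x(40-2)=456.
dim = 800-456 = 344


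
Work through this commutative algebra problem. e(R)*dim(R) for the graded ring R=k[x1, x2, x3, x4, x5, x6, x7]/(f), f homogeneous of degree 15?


e(R)=deg(f)=15, dim(R)=7-1=6
e*dim=15*6=90


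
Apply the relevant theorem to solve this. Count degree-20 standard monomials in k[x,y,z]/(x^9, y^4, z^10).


Need i<9, j<4, k<10 with i+j+k=20.
For each i, j ranges over max(0,20-i-9)..min(3,20-i):
  i=0: j in [11,3] -> 0
  i=1: j in [10,3] -> 0
  i=2: j in [9,3] -> 0
  i=3: j in [8,3] -> 0
  i=4: j in [7,3] -> 0
  i=5: j in [6,3] -> 0
  i=6: j in [5,3] -> 0
  i=7: j in [4,3] -> 0
  i=8: j in [3,3] -> 1
H(20) = 0+0+0+0+0+0+0+0+1 = 1


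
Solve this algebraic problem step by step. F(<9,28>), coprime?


gcd(9,28)=1 => F=ab-a-b=9*28-9-28=252-37=215


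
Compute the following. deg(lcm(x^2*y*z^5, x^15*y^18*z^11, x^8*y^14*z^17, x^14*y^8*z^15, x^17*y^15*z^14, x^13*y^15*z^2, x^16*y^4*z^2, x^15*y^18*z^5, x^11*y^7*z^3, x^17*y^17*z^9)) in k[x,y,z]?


lcm = componentwise max:
x: max(2,15,8,14,17,13,16,15,11,17)=17
y: max(1,18,14,8,15,15,4,18,7,17)=18
z: max(5,11,17,15,14,2,2,5,3,9)=17
Total=17+18+17=52


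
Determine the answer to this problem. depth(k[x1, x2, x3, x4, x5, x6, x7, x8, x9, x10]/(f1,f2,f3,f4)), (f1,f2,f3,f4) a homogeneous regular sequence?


depth(R)=10
depth(R/I)=10-4=6


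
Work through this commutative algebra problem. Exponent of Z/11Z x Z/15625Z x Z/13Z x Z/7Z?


Exponent = lcm of the cyclic orders; pairwise coprime => product.
11^1*5^6*13^1*7^1=11*15625*13*7=15640625


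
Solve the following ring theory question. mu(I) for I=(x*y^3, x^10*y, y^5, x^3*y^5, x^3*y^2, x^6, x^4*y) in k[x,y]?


Remove redundant (divisible by others).
x^3*y^5 redundant.
x^10*y redundant.
Min: x^6, x^4*y, x^3*y^2, x*y^3, y^5
Count=5


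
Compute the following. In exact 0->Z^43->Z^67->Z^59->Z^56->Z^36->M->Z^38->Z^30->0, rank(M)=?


Alt sum=0:
(-1)^0*43 + (-1)^1*67 + (-1)^2*59 + (-1)^3*56 + (-1)^4*36 + (-1)^5*? + (-1)^6*38 + (-1)^7*30=0
rank(M)=23


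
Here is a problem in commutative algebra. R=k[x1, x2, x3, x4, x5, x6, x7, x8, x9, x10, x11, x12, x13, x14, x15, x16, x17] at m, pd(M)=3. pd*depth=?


pd+depth=17
depth=17-3=14
pd*depth=3*14=42


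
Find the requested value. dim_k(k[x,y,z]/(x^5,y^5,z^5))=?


Basis: x^iy^jz^k, i<5,j<5,k<5
5*5*5=125


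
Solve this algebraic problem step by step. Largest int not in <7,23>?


gcd(7,23)=1 => F=ab-a-b=7*23-7-23=161-30=131


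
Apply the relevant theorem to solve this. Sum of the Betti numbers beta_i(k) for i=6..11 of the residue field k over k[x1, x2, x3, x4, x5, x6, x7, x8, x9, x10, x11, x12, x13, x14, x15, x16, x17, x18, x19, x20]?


Koszul resolution: beta_i(k)=C(n,i), n=20
C(20,6)=38760, C(20,7)=77520, C(20,8)=125970, C(20,9)=167960, C(20,10)=184756, C(20,11)=167960
Sum=762926


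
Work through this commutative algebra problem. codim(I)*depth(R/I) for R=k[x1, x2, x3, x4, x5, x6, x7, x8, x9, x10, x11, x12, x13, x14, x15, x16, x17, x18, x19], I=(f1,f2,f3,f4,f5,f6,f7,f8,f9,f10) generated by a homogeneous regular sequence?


codim=10, depth=dim(R/I)=19-10=9
Product=10*9=90


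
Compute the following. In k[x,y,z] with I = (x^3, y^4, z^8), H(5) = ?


Need i<3, j<4, k<8 with i+j+k=5.
For each i, j ranges over max(0,5-i-7)..min(3,5-i):
  i=0: j in [0,3] -> 4
  i=1: j in [0,3] -> 4
  i=2: j in [0,3] -> 4
H(5) = 4+4+4 = 12


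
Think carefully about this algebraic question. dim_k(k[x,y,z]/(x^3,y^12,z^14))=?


Basis: x^iy^jz^k, i<3,j<12,k<14
3*12*14=504


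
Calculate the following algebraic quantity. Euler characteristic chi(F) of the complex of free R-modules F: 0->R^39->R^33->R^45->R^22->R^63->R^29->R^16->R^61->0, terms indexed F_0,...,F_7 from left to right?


chi = sum (-1)^i * rank:
(-1)^0*39=39
(-1)^1*33=-33
(-1)^2*45=45
(-1)^3*22=-22
(-1)^4*63=63
(-1)^5*29=-29
(-1)^6*16=16
(-1)^7*61=-61
chi=18


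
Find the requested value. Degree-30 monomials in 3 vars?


C(d+n-1,n-1)=C(32,2)=496


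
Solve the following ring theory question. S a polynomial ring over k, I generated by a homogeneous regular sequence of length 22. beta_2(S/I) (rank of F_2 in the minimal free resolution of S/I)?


Regular sequence => Koszul complex is the minimal free resolution.
Syz_1 minimally generated by Koszul relations f_i*e_j - f_j*e_i (i<j): mu(Syz_1) = beta_2 = C(m,2) = m(m-1)/2
m=22
22*21/2 = 231


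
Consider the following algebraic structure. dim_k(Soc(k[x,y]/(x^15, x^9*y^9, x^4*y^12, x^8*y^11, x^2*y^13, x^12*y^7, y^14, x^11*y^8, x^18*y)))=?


Socle = ann(m) = span of standard monomials u with x*u, y*u in I (staircase corners).
Redundant generators: x^18*y
Minimal generators: x^15, x^12*y^7, x^11*y^8, x^9*y^9, x^8*y^11, x^4*y^12, x^2*y^13, y^14
Corners: xy^13, x^3y^12, x^7y^11, x^8y^10, x^10y^8, x^11y^7, x^14y^6
Socle dim=7


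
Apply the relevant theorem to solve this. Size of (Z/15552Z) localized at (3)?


3-primary part: 15552=3^5*64
Size=3^5=243


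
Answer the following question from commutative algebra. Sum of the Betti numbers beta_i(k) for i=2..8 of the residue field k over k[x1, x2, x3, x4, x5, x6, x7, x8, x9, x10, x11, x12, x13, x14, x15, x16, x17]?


Koszul resolution: beta_i(k)=C(n,i), n=17
C(17,2)=136, C(17,3)=680, C(17,4)=2380, C(17,5)=6188, C(17,6)=12376, C(17,7)=19448, C(17,8)=24310
Sum=65518


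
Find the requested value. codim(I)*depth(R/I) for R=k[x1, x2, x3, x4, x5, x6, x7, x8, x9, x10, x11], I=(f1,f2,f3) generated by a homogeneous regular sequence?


codim=3, depth=dim(R/I)=11-3=8
Product=3*8=24


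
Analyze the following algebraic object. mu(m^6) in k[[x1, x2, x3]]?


C(n+d-1,d)=C(8,6)=28


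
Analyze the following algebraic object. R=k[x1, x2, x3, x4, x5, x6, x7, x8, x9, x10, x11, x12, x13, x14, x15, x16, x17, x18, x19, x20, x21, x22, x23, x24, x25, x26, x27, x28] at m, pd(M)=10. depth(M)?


pd+depth=depth(R)=28
depth=28-10=18


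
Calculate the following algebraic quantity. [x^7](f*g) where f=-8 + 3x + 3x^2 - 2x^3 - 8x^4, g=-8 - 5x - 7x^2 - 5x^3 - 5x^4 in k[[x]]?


[x^7] = sum a_i*b_j, i+j=7
  -2*-5=10
  -8*-5=40
Sum=50


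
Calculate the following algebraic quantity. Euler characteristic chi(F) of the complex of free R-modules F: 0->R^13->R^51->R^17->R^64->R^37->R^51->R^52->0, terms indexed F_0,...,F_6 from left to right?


chi = sum (-1)^i * rank:
(-1)^0*13=13
(-1)^1*51=-51
(-1)^2*17=17
(-1)^3*64=-64
(-1)^4*37=37
(-1)^5*51=-51
(-1)^6*52=52
chi=-47


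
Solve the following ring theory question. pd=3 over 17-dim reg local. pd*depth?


pd+depth=17
depth=17-3=14
pd*depth=3*14=42


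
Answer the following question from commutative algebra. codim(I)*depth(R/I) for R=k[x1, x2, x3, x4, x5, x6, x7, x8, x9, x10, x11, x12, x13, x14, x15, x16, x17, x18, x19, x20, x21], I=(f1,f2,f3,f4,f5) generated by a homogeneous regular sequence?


codim=5, depth=dim(R/I)=21-5=16
Product=5*16=80


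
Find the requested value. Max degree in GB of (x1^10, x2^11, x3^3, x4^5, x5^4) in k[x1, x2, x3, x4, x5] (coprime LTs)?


Pure powers, coprime LTs => already GB.
Degrees: 10, 11, 3, 5, 4
Max=11


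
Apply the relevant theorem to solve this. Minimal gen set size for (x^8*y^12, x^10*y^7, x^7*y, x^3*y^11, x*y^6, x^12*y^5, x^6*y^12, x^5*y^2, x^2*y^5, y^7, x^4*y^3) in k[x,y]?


Remove redundant (divisible by others).
x^12*y^5 redundant.
x^6*y^12 redundant.
x^8*y^12 redundant.
x^3*y^11 redundant.
x^10*y^7 redundant.
Min: x^7*y, x^5*y^2, x^4*y^3, x^2*y^5, x*y^6, y^7
Count=6


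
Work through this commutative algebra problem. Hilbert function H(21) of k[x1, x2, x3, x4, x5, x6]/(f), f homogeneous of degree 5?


C(26,5)-C(21,5)=65780-20349=45431


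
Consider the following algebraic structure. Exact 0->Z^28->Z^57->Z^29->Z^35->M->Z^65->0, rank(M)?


Alt sum=0:
(-1)^0*28 + (-1)^1*57 + (-1)^2*29 + (-1)^3*35 + (-1)^4*? + (-1)^5*65=0
rank(M)=100


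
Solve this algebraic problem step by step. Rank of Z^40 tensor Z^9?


rank(M(x)N) = rank(M)*rank(N)
40*9 = 360


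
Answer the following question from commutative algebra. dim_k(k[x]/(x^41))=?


Basis: 1,x,...,x^40
dim=41


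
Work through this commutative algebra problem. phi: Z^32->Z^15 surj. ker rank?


rank(ker) = 32-15 = 17


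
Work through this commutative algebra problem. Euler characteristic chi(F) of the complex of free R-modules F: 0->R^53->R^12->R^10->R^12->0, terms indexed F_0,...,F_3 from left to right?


chi = sum (-1)^i * rank:
(-1)^0*53=53
(-1)^1*12=-12
(-1)^2*10=10
(-1)^3*12=-12
chi=39


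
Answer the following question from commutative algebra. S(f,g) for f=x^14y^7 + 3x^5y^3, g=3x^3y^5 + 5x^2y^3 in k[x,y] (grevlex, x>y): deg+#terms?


LT(f)=x^14y^7, LT(g)=3x^3y^5
lcm(LM)=x^14y^7
S(f,g) (scaled by 3 to clear denominators) = 3*f - x^11y^2*g = -5x^13y^5 + 9x^5y^3
2 terms, deg 18.
18+2=20


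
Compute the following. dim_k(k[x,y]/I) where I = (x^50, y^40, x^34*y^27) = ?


k[x,y]/I, I = (x^50, y^40, x^34*y^27)
Rect: 50x40=2000. Corner: (50-34)x(40-27)=208.
dim = 2000-208 = 1792


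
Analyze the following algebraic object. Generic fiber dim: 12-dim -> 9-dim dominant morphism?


dim(fiber)=dim(X)-dim(Y)=12-9=3


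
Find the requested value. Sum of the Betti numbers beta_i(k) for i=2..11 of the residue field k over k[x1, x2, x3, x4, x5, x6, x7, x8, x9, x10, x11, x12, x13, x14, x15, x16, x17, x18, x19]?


Koszul resolution: beta_i(k)=C(n,i), n=19
C(19,2)=171, C(19,3)=969, C(19,4)=3876, C(19,5)=11628, C(19,6)=27132, C(19,7)=50388, C(19,8)=75582, C(19,9)=92378, C(19,10)=92378, C(19,11)=75582
Sum=430084


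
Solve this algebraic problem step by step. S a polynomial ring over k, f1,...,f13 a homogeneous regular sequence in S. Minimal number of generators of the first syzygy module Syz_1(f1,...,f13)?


Regular sequence => Koszul complex is the minimal free resolution.
Syz_1 minimally generated by Koszul relations f_i*e_j - f_j*e_i (i<j): mu(Syz_1) = beta_2 = C(m,2) = m(m-1)/2
m=13
13*12/2 = 78


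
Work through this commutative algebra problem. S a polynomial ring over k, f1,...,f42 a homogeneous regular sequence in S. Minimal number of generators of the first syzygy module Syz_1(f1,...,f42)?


Regular sequence => Koszul complex is the minimal free resolution.
Syz_1 minimally generated by Koszul relations f_i*e_j - f_j*e_i (i<j): mu(Syz_1) = beta_2 = C(m,2) = m(m-1)/2
m=42
42*41/2 = 861


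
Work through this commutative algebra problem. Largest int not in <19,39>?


gcd(19,39)=1 => F=ab-a-b=19*39-19-39=741-58=683


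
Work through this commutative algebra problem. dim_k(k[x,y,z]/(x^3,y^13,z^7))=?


Basis: x^iy^jz^k, i<3,j<13,k<7
3*13*7=273


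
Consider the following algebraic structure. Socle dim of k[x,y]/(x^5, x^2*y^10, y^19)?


Socle = ann(m) = span of standard monomials u with x*u, y*u in I (staircase corners).
Minimal generators: x^5, x^2*y^10, y^19
Corners: xy^18, x^4y^9
Socle dim=2


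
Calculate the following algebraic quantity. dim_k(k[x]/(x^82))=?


Basis: 1,x,...,x^81
dim=82
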